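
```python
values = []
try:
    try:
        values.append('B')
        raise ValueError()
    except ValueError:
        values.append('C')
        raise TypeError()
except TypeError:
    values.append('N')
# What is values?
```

Step-by-step execution trace:
1. Inner try: `values.append('B')` → values = ['B'].
2. `raise ValueError()` raises ValueError.
3. Inner `except ValueError` matches → `values.append('C')` → values = ['B', 'C'].
4. `raise TypeError()` raises TypeError; propagates to outer try.
5. Outer `except TypeError` matches → `values.append('N')` → values = ['B', 'C', 'N'].
Result: ['B', 'C', 'N']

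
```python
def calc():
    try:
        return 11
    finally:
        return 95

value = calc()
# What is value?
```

Step-by-step execution trace:
1. `calc()` enters try: `return 11` sets pending return value 11.
2. Before returning, `finally: return 95` runs and overrides the pending return.
3. calc() returns 95 → value = 95.
Result: 95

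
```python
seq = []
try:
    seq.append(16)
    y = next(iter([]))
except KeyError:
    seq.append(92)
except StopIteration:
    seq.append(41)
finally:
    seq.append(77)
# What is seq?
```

Step-by-step execution trace:
1. try: `seq.append(16)` → seq = [16].
2. `y = next(iter([]))` raises StopIteration.
3. `except KeyError` does not match StopIteration; skipped.
4. `except StopIteration` matches → `seq.append(41)` → seq = [16, 41].
5. finally always runs: `seq.append(77)` → seq = [16, 41, 77].
Result: [16, 41, 77]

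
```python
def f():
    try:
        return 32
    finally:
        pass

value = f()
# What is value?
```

Step-by-step execution trace:
1. `f()` enters try: `return 32` sets pending return value 32.
2. Before returning, `finally: pass` runs (no effect).
3. f() returns 32 → value = 32.
Result: 32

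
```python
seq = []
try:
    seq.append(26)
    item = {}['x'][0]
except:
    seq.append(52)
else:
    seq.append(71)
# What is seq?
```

Step-by-step execution trace:
1. try: `seq.append(26)` → seq = [26].
2. `item = {}['x'][0]` raises KeyError.
3. bare `except` matches → `seq.append(52)` → seq = [26, 52].
4. `else` is skipped (an exception was raised).
Result: [26, 52]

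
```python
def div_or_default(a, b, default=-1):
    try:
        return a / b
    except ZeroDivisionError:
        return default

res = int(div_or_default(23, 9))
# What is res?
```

Step-by-step execution trace:
1. `div_or_default(23, 9)` enters try: `return 23 / 9` → returns 2.5555555555555554. No exception raised.
2. `except ZeroDivisionError` is skipped.
3. `int(2.5555555555555554)` → 2 → res = 2.
Result: 2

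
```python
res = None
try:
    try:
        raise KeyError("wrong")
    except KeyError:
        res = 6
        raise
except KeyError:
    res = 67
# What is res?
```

Step-by-step execution trace:
1. Inner try: `raise KeyError("wrong")` raises KeyError.
2. Inner `except KeyError` matches → res = 6.
3. bare `raise` re-raises the same KeyError.
4. Outer `except KeyError` matches → res = 67.
Result: 67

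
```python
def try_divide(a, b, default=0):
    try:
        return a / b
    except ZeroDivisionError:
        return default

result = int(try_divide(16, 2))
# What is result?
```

Step-by-step execution trace:
1. `try_divide(16, 2)` enters try: `return 16 / 2` → returns 8.0. No exception raised.
2. `except ZeroDivisionError` is skipped.
3. `int(8.0)` → 8 → result = 8.
Result: 8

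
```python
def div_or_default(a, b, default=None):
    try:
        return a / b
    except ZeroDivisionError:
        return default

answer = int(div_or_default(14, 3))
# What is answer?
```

Step-by-step execution trace:
1. `div_or_default(14, 3)` enters try: `return 14 / 3` → returns 4.666666666666667. No exception raised.
2. `except ZeroDivisionError` is skipped.
3. `int(4.666666666666667)` → 4 → answer = 4.
Result: 4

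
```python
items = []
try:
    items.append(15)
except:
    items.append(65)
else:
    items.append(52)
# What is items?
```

Step-by-step execution trace:
1. try: `items.append(15)` → items = [15]. No exception raised.
2. `except` is skipped.
3. `else` runs (try completed without exception): `items.append(52)` → items = [15, 52].
Result: [15, 52]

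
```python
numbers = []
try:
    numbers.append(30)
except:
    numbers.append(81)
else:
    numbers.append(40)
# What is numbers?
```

Step-by-step execution trace:
1. try: `numbers.append(30)` → numbers = [30]. No exception raised.
2. `except` is skipped.
3. `else` runs (try completed without exception): `numbers.append(40)` → numbers = [30, 40].
Result: [30, 40]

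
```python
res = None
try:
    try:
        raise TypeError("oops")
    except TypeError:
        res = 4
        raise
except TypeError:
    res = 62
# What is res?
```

Step-by-step execution trace:
1. Inner try: `raise TypeError("oops")` raises TypeError.
2. Inner `except TypeError` matches → res = 4.
3. bare `raise` re-raises the same TypeError.
4. Outer `except TypeError` matches → res = 62.
Result: 62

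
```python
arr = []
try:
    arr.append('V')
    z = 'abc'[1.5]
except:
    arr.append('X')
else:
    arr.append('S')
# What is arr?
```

Step-by-step execution trace:
1. try: `arr.append('V')` → arr = ['V'].
2. `z = 'abc'[1.5]` raises TypeError.
3. bare `except` matches → `arr.append('X')` → arr = ['V', 'X'].
4. `else` is skipped (an exception was raised).
Result: ['V', 'X']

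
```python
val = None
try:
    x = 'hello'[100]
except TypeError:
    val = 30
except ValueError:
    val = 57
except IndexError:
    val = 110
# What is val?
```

Step-by-step execution trace:
1. `x = 'hello'[100]` raises IndexError.
2. `except TypeError` does not match IndexError; skipped.
3. `except ValueError` does not match IndexError; skipped.
4. `except IndexError` matches → val = 110.
Result: 110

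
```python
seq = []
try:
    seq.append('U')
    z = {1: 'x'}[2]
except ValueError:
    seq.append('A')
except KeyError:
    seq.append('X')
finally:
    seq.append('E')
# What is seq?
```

Step-by-step execution trace:
1. try: `seq.append('U')` → seq = ['U'].
2. `z = {1: 'x'}[2]` raises KeyError.
3. `except ValueError` does not match KeyError; skipped.
4. `except KeyError` matches → `seq.append('X')` → seq = ['U', 'X'].
5. finally always runs: `seq.append('E')` → seq = ['U', 'X', 'E'].
Result: ['U', 'X', 'E']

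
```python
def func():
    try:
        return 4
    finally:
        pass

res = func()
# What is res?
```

Step-by-step execution trace:
1. `func()` enters try: `return 4` sets pending return value 4.
2. Before returning, `finally: pass` runs (no effect).
3. func() returns 4 → res = 4.
Result: 4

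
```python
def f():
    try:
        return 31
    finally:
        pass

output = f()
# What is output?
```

Step-by-step execution trace:
1. `f()` enters try: `return 31` sets pending return value 31.
2. Before returning, `finally: pass` runs (no effect).
3. f() returns 31 → output = 31.
Result: 31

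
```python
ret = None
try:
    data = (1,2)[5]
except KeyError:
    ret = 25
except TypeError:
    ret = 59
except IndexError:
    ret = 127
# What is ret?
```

Step-by-step execution trace:
1. `data = (1,2)[5]` raises IndexError.
2. `except KeyError` does not match IndexError; skipped.
3. `except TypeError` does not match IndexError; skipped.
4. `except IndexError` matches → ret = 127.
Result: 127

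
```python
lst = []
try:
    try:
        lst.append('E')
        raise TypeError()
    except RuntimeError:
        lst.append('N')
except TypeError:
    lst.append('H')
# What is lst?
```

Step-by-step execution trace:
1. Inner try: `lst.append('E')` → lst = ['E'].
2. `raise TypeError()` raises TypeError.
3. Inner `except RuntimeError` does not match TypeError; exception propagates to outer try.
4. Outer `except TypeError` matches → `lst.append('H')` → lst = ['E', 'H'].
Result: ['E', 'H']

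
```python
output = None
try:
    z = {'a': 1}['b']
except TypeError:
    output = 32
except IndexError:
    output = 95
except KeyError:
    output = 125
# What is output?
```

Step-by-step execution trace:
1. `z = {'a': 1}['b']` raises KeyError.
2. `except TypeError` does not match KeyError; skipped.
3. `except IndexError` does not match KeyError; skipped.
4. `except KeyError` matches → output = 125.
Result: 125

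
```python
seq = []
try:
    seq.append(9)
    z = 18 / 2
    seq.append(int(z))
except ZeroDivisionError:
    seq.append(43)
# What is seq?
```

Step-by-step execution trace:
1. try: `seq.append(9)` → seq = [9].
2. `z = 18 / 2` → z = 9.0. No exception raised.
3. `seq.append(int(z))` → seq = [9, 9].
4. `except ZeroDivisionError` is skipped (no exception was raised).
Result: [9, 9]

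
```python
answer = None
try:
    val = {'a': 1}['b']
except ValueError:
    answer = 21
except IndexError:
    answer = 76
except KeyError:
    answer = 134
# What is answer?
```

Step-by-step execution trace:
1. `val = {'a': 1}['b']` raises KeyError.
2. `except ValueError` does not match KeyError; skipped.
3. `except IndexError` does not match KeyError; skipped.
4. `except KeyError` matches → answer = 134.
Result: 134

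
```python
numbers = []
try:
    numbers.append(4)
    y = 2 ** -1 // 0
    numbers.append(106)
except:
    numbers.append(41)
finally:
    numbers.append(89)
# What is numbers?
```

Step-by-step execution trace:
1. try: `numbers.append(4)` → numbers = [4].
2. `y = 2 ** -1 // 0` raises ZeroDivisionError; `numbers.append(106)` is not reached.
3. bare `except` matches → `numbers.append(41)` → numbers = [4, 41].
4. finally always runs: `numbers.append(89)` → numbers = [4, 41, 89].
Result: [4, 41, 89]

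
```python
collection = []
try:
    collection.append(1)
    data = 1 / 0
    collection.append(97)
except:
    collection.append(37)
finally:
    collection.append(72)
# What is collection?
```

Step-by-step execution trace:
1. try: `collection.append(1)` → collection = [1].
2. `data = 1 / 0` raises ZeroDivisionError; `collection.append(97)` is not reached.
3. bare `except` matches → `collection.append(37)` → collection = [1, 37].
4. finally always runs: `collection.append(72)` → collection = [1, 37, 72].
Result: [1, 37, 72]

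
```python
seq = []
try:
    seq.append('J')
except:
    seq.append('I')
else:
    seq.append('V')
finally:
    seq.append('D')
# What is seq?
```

Step-by-step execution trace:
1. try: `seq.append('J')` → seq = ['J']. No exception raised.
2. `except` is skipped.
3. `else` runs: `seq.append('V')` → seq = ['J', 'V'].
4. `finally` always runs: `seq.append('D')` → seq = ['J', 'V', 'D'].
Result: ['J', 'V', 'D']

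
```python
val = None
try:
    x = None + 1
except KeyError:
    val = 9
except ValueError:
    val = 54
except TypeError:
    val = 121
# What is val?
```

Step-by-step execution trace:
1. `x = None + 1` raises TypeError.
2. `except KeyError` does not match TypeError; skipped.
3. `except ValueError` does not match TypeError; skipped.
4. `except TypeError` matches → val = 121.
Result: 121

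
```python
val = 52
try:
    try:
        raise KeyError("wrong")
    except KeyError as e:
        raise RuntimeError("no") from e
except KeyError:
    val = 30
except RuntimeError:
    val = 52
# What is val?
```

Step-by-step execution trace:
1. Inner try raises KeyError; inner `except KeyError as e` catches it.
2. `raise RuntimeError(...) from e` raises RuntimeError (KeyError is attached as __cause__, but only RuntimeError is active).
3. Outer `except KeyError` does not match RuntimeError; skipped.
4. Outer `except RuntimeError` matches → val = 52.
Result: 52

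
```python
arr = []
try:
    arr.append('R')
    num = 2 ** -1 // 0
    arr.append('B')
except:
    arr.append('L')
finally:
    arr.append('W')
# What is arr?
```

Step-by-step execution trace:
1. try: `arr.append('R')` → arr = ['R'].
2. `num = 2 ** -1 // 0` raises ZeroDivisionError; `arr.append('B')` is not reached.
3. bare `except` matches → `arr.append('L')` → arr = ['R', 'L'].
4. finally always runs: `arr.append('W')` → arr = ['R', 'L', 'W'].
Result: ['R', 'L', 'W']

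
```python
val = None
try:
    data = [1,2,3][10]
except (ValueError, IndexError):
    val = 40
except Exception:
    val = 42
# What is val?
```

Step-by-step execution trace:
1. `data = [1,2,3][10]` raises IndexError.
2. `except (ValueError, IndexError)` matches (IndexError is in the tuple) → val = 40.
3. `except Exception` is not reached.
Result: 40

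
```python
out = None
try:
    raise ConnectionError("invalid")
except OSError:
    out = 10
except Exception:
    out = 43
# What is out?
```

Step-by-step execution trace:
1. `raise ConnectionError(...)` raises ConnectionError.
2. `except OSError` matches (ConnectionError is a subclass of OSError) → out = 10.
3. `except Exception` is not reached.
Result: 10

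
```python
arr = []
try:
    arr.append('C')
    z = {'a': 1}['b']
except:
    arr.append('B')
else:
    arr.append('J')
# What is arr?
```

Step-by-step execution trace:
1. try: `arr.append('C')` → arr = ['C'].
2. `z = {'a': 1}['b']` raises KeyError.
3. bare `except` matches → `arr.append('B')` → arr = ['C', 'B'].
4. `else` is skipped (an exception was raised).
Result: ['C', 'B']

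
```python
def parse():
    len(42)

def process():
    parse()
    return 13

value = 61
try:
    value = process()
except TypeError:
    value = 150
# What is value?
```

Step-by-step execution trace:
1. value starts at 61.
2. try: `process()` calls `parse()`.
3. `parse()` evaluates `len(42)`, which raises TypeError; it propagates through process (uncaught).
4. `return 13` in process is not reached; the assignment to value does not complete.
5. `except TypeError` matches → value = 150.
Result: 150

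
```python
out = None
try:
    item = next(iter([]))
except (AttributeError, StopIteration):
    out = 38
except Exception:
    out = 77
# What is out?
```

Step-by-step execution trace:
1. `item = next(iter([]))` raises StopIteration.
2. `except (AttributeError, StopIteration)` matches (StopIteration is in the tuple) → out = 38.
3. `except Exception` is not reached.
Result: 38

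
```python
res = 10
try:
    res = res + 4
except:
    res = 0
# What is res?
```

Step-by-step execution trace:
1. res starts at 10.
2. try: `res = res + 4` → res = 14. No exception raised.
3. `except` is skipped.
Result: 14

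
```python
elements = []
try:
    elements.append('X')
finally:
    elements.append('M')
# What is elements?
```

Step-by-step execution trace:
1. try: `elements.append('X')` → elements = ['X'].
2. The try body completes without raising.
3. finally always runs: `elements.append('M')` → elements = ['X', 'M'].
Result: ['X', 'M']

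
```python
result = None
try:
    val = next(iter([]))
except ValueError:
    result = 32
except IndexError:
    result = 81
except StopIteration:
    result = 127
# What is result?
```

Step-by-step execution trace:
1. `val = next(iter([]))` raises StopIteration.
2. `except ValueError` does not match StopIteration; skipped.
3. `except IndexError` does not match StopIteration; skipped.
4. `except StopIteration` matches → result = 127.
Result: 127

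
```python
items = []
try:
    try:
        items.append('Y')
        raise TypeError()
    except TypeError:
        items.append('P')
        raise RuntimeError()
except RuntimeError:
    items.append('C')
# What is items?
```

Step-by-step execution trace:
1. Inner try: `items.append('Y')` → items = ['Y'].
2. `raise TypeError()` raises TypeError.
3. Inner `except TypeError` matches → `items.append('P')` → items = ['Y', 'P'].
4. `raise RuntimeError()` raises RuntimeError; propagates to outer try.
5. Outer `except RuntimeError` matches → `items.append('C')` → items = ['Y', 'P', 'C'].
Result: ['Y', 'P', 'C']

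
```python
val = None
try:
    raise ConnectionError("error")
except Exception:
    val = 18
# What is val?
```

Step-by-step execution trace:
1. `raise ConnectionError(...)` raises ConnectionError.
2. `except Exception` matches (ConnectionError is a subclass of Exception) → val = 18.
Result: 18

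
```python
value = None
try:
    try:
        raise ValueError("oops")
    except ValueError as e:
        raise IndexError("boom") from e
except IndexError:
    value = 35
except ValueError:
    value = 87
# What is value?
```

Step-by-step execution trace:
1. Inner try raises ValueError; inner `except ValueError as e` catches it.
2. `raise IndexError(...) from e` raises IndexError (ValueError is attached as __cause__, but only IndexError is active).
3. Outer `except IndexError` matches → value = 35.
4. `except ValueError` is not reached.
Result: 35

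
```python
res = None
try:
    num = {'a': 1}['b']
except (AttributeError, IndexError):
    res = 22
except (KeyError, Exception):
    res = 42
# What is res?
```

Step-by-step execution trace:
1. `num = {'a': 1}['b']` raises KeyError.
2. `except (AttributeError, IndexError)` does not match KeyError; skipped.
3. `except (KeyError, Exception)` matches (KeyError is in the tuple) → res = 42.
Result: 42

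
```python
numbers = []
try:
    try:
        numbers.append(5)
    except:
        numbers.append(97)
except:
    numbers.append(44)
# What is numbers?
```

Step-by-step execution trace:
1. Inner try: `numbers.append(5)` → numbers = [5]. No exception raised.
2. Inner `except` is skipped.
3. Inner try completes normally; outer `except` is skipped.
Result: [5]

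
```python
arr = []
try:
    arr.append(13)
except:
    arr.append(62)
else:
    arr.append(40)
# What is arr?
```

Step-by-step execution trace:
1. try: `arr.append(13)` → arr = [13]. No exception raised.
2. `except` is skipped.
3. `else` runs (try completed without exception): `arr.append(40)` → arr = [13, 40].
Result: [13, 40]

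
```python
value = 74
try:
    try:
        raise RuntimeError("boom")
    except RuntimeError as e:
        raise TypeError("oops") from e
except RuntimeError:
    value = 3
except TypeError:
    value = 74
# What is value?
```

Step-by-step execution trace:
1. Inner try raises RuntimeError; inner `except RuntimeError as e` catches it.
2. `raise TypeError(...) from e` raises TypeError (RuntimeError is attached as __cause__, but only TypeError is active).
3. Outer `except RuntimeError` does not match TypeError; skipped.
4. Outer `except TypeError` matches → value = 74.
Result: 74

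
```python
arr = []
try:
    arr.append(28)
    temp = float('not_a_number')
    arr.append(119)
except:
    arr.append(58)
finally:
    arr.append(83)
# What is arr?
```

Step-by-step execution trace:
1. try: `arr.append(28)` → arr = [28].
2. `temp = float('not_a_number')` raises ValueError; `arr.append(119)` is not reached.
3. bare `except` matches → `arr.append(58)` → arr = [28, 58].
4. finally always runs: `arr.append(83)` → arr = [28, 58, 83].
Result: [28, 58, 83]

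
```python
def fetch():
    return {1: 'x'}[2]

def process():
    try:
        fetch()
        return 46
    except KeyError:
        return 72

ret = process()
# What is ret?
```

Step-by-step execution trace:
1. `process()` calls `fetch()`.
2. `fetch()` evaluates `{1: 'x'}[2]`, which raises KeyError; it propagates to the caller.
3. `return 46` is not reached.
4. `except KeyError` in process matches → returns 72.
5. ret = 72.
Result: 72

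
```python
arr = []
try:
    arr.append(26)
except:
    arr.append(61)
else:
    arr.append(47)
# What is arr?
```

Step-by-step execution trace:
1. try: `arr.append(26)` → arr = [26]. No exception raised.
2. `except` is skipped.
3. `else` runs (try completed without exception): `arr.append(47)` → arr = [26, 47].
Result: [26, 47]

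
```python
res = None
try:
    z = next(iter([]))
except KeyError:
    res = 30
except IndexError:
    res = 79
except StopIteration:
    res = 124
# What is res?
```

Step-by-step execution trace:
1. `z = next(iter([]))` raises StopIteration.
2. `except KeyError` does not match StopIteration; skipped.
3. `except IndexError` does not match StopIteration; skipped.
4. `except StopIteration` matches → res = 124.
Result: 124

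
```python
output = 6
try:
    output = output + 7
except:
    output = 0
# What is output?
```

Step-by-step execution trace:
1. output starts at 6.
2. try: `output = output + 7` → output = 13. No exception raised.
3. `except` is skipped.
Result: 13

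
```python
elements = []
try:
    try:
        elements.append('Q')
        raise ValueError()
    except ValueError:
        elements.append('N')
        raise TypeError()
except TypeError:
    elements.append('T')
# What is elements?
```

Step-by-step execution trace:
1. Inner try: `elements.append('Q')` → elements = ['Q'].
2. `raise ValueError()` raises ValueError.
3. Inner `except ValueError` matches → `elements.append('N')` → elements = ['Q', 'N'].
4. `raise TypeError()` raises TypeError; propagates to outer try.
5. Outer `except TypeError` matches → `elements.append('T')` → elements = ['Q', 'N', 'T'].
Result: ['Q', 'N', 'T']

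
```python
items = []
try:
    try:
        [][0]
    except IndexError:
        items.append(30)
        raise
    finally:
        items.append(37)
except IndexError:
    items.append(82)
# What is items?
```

Step-by-step execution trace:
1. Inner try: `[][0]` raises IndexError.
2. Inner `except IndexError` matches → `items.append(30)` → items = [30].
3. bare `raise` re-raises IndexError.
4. Inner `finally` runs during unwinding: `items.append(37)` → items = [30, 37].
5. Outer `except IndexError` matches → `items.append(82)` → items = [30, 37, 82].
Result: [30, 37, 82]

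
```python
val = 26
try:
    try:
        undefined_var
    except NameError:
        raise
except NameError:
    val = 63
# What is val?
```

Step-by-step execution trace:
1. Inner try: `undefined_var` raises NameError.
2. Inner `except NameError` matches; bare `raise` re-raises the same NameError.
3. Outer `except NameError` matches → val = 63.
Result: 63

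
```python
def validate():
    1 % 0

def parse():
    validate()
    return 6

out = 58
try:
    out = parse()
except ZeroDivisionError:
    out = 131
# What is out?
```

Step-by-step execution trace:
1. out starts at 58.
2. try: `parse()` calls `validate()`.
3. `validate()` evaluates `1 % 0`, which raises ZeroDivisionError; it propagates through parse (uncaught).
4. `return 6` in parse is not reached; the assignment to out does not complete.
5. `except ZeroDivisionError` matches → out = 131.
Result: 131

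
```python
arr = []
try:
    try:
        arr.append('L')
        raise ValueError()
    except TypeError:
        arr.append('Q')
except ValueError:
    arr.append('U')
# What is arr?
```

Step-by-step execution trace:
1. Inner try: `arr.append('L')` → arr = ['L'].
2. `raise ValueError()` raises ValueError.
3. Inner `except TypeError` does not match ValueError; exception propagates to outer try.
4. Outer `except ValueError` matches → `arr.append('U')` → arr = ['L', 'U'].
Result: ['L', 'U']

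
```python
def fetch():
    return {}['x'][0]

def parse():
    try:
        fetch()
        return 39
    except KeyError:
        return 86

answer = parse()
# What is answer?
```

Step-by-step execution trace:
1. `parse()` calls `fetch()`.
2. `fetch()` evaluates `{}['x'][0]`, which raises KeyError; it propagates to the caller.
3. `return 39` is not reached.
4. `except KeyError` in parse matches → returns 86.
5. answer = 86.
Result: 86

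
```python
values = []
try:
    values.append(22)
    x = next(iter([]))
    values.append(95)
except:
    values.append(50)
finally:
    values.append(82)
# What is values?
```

Step-by-step execution trace:
1. try: `values.append(22)` → values = [22].
2. `x = next(iter([]))` raises StopIteration; `values.append(95)` is not reached.
3. bare `except` matches → `values.append(50)` → values = [22, 50].
4. finally always runs: `values.append(82)` → values = [22, 50, 82].
Result: [22, 50, 82]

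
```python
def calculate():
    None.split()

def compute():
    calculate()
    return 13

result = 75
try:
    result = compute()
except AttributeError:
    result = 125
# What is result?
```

Step-by-step execution trace:
1. result starts at 75.
2. try: `compute()` calls `calculate()`.
3. `calculate()` evaluates `None.split()`, which raises AttributeError; it propagates through compute (uncaught).
4. `return 13` in compute is not reached; the assignment to result does not complete.
5. `except AttributeError` matches → result = 125.
Result: 125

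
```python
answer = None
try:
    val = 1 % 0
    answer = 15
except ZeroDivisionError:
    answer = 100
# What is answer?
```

Step-by-step execution trace:
1. `val = 1 % 0` raises ZeroDivisionError.
2. `answer = 15` is not reached.
3. `except ZeroDivisionError` matches → answer = 100.
Result: 100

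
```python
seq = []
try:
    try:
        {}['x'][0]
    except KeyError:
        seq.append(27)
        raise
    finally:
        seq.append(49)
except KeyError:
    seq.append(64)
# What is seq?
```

Step-by-step execution trace:
1. Inner try: `{}['x'][0]` raises KeyError.
2. Inner `except KeyError` matches → `seq.append(27)` → seq = [27].
3. bare `raise` re-raises KeyError.
4. Inner `finally` runs during unwinding: `seq.append(49)` → seq = [27, 49].
5. Outer `except KeyError` matches → `seq.append(64)` → seq = [27, 49, 64].
Result: [27, 49, 64]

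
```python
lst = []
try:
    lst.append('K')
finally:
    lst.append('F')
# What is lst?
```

Step-by-step execution trace:
1. try: `lst.append('K')` → lst = ['K'].
2. The try body completes without raising.
3. finally always runs: `lst.append('F')` → lst = ['K', 'F'].
Result: ['K', 'F']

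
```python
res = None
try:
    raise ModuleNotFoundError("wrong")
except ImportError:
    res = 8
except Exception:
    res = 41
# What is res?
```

Step-by-step execution trace:
1. `raise ModuleNotFoundError(...)` raises ModuleNotFoundError.
2. `except ImportError` matches (ModuleNotFoundError is a subclass of ImportError) → res = 8.
3. `except Exception` is not reached.
Result: 8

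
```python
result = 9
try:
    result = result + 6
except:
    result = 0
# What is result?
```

Step-by-step execution trace:
1. result starts at 9.
2. try: `result = result + 6` → result = 15. No exception raised.
3. `except` is skipped.
Result: 15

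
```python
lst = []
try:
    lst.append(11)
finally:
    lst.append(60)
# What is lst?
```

Step-by-step execution trace:
1. try: `lst.append(11)` → lst = [11].
2. The try body completes without raising.
3. finally always runs: `lst.append(60)` → lst = [11, 60].
Result: [11, 60]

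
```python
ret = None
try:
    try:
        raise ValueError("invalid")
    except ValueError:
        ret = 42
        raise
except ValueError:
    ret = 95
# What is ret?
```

Step-by-step execution trace:
1. Inner try: `raise ValueError("invalid")` raises ValueError.
2. Inner `except ValueError` matches → ret = 42.
3. bare `raise` re-raises the same ValueError.
4. Outer `except ValueError` matches → ret = 95.
Result: 95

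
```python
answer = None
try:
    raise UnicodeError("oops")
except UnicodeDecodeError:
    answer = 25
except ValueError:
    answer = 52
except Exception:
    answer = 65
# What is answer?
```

Step-by-step execution trace:
1. `raise UnicodeError(...)` raises UnicodeError.
2. `except UnicodeDecodeError` does not match (UnicodeError is not a subclass of UnicodeDecodeError); skipped.
3. `except ValueError` matches (UnicodeError is a subclass of ValueError) → answer = 52.
4. `except Exception` is not reached.
Result: 52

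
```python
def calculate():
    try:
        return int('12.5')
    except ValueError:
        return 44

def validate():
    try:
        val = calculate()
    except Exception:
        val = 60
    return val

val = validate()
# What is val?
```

Step-by-step execution trace:
1. `validate()` calls `calculate()`.
2. In calculate: `int('12.5')` raises ValueError; `except ValueError` catches it → returns 44.
3. In validate: `val = calculate()` → val = 44. No exception reaches validate.
4. `except Exception` is skipped; validate returns 44.
5. val = 44.
Result: 44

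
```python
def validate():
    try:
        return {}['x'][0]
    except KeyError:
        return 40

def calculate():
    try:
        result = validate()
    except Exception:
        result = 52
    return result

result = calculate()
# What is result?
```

Step-by-step execution trace:
1. `calculate()` calls `validate()`.
2. In validate: `{}['x'][0]` raises KeyError; `except KeyError` catches it → returns 40.
3. In calculate: `result = validate()` → result = 40. No exception reaches calculate.
4. `except Exception` is skipped; calculate returns 40.
5. result = 40.
Result: 40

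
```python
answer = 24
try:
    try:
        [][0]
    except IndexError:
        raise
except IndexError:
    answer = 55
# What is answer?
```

Step-by-step execution trace:
1. Inner try: `[][0]` raises IndexError.
2. Inner `except IndexError` matches; bare `raise` re-raises the same IndexError.
3. Outer `except IndexError` matches → answer = 55.
Result: 55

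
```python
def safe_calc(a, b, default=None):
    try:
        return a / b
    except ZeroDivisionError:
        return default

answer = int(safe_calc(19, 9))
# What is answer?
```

Step-by-step execution trace:
1. `safe_calc(19, 9)` enters try: `return 19 / 9` → returns 2.111111111111111. No exception raised.
2. `except ZeroDivisionError` is skipped.
3. `int(2.111111111111111)` → 2 → answer = 2.
Result: 2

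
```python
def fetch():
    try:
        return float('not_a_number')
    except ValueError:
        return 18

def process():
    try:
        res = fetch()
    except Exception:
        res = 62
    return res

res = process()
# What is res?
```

Step-by-step execution trace:
1. `process()` calls `fetch()`.
2. In fetch: `float('not_a_number')` raises ValueError; `except ValueError` catches it → returns 18.
3. In process: `res = fetch()` → res = 18. No exception reaches process.
4. `except Exception` is skipped; process returns 18.
5. res = 18.
Result: 18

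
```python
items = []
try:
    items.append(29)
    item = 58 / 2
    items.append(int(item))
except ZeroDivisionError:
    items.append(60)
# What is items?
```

Step-by-step execution trace:
1. try: `items.append(29)` → items = [29].
2. `item = 58 / 2` → item = 29.0. No exception raised.
3. `items.append(int(item))` → items = [29, 29].
4. `except ZeroDivisionError` is skipped (no exception was raised).
Result: [29, 29]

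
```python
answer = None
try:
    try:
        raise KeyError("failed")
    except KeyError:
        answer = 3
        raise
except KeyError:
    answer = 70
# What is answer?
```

Step-by-step execution trace:
1. Inner try: `raise KeyError("failed")` raises KeyError.
2. Inner `except KeyError` matches → answer = 3.
3. bare `raise` re-raises the same KeyError.
4. Outer `except KeyError` matches → answer = 70.
Result: 70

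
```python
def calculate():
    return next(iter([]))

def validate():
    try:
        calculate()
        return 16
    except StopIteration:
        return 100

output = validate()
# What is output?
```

Step-by-step execution trace:
1. `validate()` calls `calculate()`.
2. `calculate()` evaluates `next(iter([]))`, which raises StopIteration; it propagates to the caller.
3. `return 16` is not reached.
4. `except StopIteration` in validate matches → returns 100.
5. output = 100.
Result: 100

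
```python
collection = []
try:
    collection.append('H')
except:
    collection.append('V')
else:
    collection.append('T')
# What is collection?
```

Step-by-step execution trace:
1. try: `collection.append('H')` → collection = ['H']. No exception raised.
2. `except` is skipped.
3. `else` runs (try completed without exception): `collection.append('T')` → collection = ['H', 'T'].
Result: ['H', 'T']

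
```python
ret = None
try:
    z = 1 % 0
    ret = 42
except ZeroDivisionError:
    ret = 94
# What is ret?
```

Step-by-step execution trace:
1. `z = 1 % 0` raises ZeroDivisionError.
2. `ret = 42` is not reached.
3. `except ZeroDivisionError` matches → ret = 94.
Result: 94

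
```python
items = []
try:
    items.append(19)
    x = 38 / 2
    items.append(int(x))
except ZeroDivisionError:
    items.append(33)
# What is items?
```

Step-by-step execution trace:
1. try: `items.append(19)` → items = [19].
2. `x = 38 / 2` → x = 19.0. No exception raised.
3. `items.append(int(x))` → items = [19, 19].
4. `except ZeroDivisionError` is skipped (no exception was raised).
Result: [19, 19]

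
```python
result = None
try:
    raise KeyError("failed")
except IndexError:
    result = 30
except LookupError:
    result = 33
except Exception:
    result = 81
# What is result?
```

Step-by-step execution trace:
1. `raise KeyError(...)` raises KeyError.
2. `except IndexError` does not match (KeyError is not a subclass of IndexError); skipped.
3. `except LookupError` matches (KeyError is a subclass of LookupError) → result = 33.
4. `except Exception` is not reached.
Result: 33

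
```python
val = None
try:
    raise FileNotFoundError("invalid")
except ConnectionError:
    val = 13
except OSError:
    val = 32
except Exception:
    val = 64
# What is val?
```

Step-by-step execution trace:
1. `raise FileNotFoundError(...)` raises FileNotFoundError.
2. `except ConnectionError` does not match (FileNotFoundError is not a subclass of ConnectionError); skipped.
3. `except OSError` matches (FileNotFoundError is a subclass of OSError) → val = 32.
4. `except Exception` is not reached.
Result: 32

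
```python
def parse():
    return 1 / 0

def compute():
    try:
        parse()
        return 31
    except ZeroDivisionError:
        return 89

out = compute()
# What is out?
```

Step-by-step execution trace:
1. `compute()` calls `parse()`.
2. `parse()` evaluates `1 / 0`, which raises ZeroDivisionError; it propagates to the caller.
3. `return 31` is not reached.
4. `except ZeroDivisionError` in compute matches → returns 89.
5. out = 89.
Result: 89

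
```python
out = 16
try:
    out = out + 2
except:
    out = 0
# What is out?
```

Step-by-step execution trace:
1. out starts at 16.
2. try: `out = out + 2` → out = 18. No exception raised.
3. `except` is skipped.
Result: 18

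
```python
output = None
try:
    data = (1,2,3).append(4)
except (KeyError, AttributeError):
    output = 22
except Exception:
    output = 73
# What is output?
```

Step-by-step execution trace:
1. `data = (1,2,3).append(4)` raises AttributeError.
2. `except (KeyError, AttributeError)` matches (AttributeError is in the tuple) → output = 22.
3. `except Exception` is not reached.
Result: 22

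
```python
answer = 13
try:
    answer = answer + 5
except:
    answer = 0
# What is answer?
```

Step-by-step execution trace:
1. answer starts at 13.
2. try: `answer = answer + 5` → answer = 18. No exception raised.
3. `except` is skipped.
Result: 18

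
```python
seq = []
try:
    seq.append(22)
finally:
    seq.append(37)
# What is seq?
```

Step-by-step execution trace:
1. try: `seq.append(22)` → seq = [22].
2. The try body completes without raising.
3. finally always runs: `seq.append(37)` → seq = [22, 37].
Result: [22, 37]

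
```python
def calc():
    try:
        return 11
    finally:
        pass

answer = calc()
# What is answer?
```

Step-by-step execution trace:
1. `calc()` enters try: `return 11` sets pending return value 11.
2. Before returning, `finally: pass` runs (no effect).
3. calc() returns 11 → answer = 11.
Result: 11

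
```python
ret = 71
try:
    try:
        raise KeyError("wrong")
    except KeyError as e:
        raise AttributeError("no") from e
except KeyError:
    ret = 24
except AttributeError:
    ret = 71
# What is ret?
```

Step-by-step execution trace:
1. Inner try raises KeyError; inner `except KeyError as e` catches it.
2. `raise AttributeError(...) from e` raises AttributeError (KeyError is attached as __cause__, but only AttributeError is active).
3. Outer `except KeyError` does not match AttributeError; skipped.
4. Outer `except AttributeError` matches → ret = 71.
Result: 71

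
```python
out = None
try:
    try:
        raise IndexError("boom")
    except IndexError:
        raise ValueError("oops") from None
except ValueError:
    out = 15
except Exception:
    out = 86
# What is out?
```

Step-by-step execution trace:
1. Inner try raises IndexError; inner `except IndexError` catches it.
2. `raise ValueError(...) from None` raises ValueError (from None suppresses __context__, but the active exception is still ValueError).
3. Outer `except ValueError` matches → out = 15.
4. `except Exception` is not reached.
Result: 15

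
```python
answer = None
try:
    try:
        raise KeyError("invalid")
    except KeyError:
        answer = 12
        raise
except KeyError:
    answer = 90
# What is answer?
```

Step-by-step execution trace:
1. Inner try: `raise KeyError("invalid")` raises KeyError.
2. Inner `except KeyError` matches → answer = 12.
3. bare `raise` re-raises the same KeyError.
4. Outer `except KeyError` matches → answer = 90.
Result: 90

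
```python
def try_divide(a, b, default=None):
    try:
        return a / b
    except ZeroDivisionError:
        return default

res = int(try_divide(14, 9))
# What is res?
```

Step-by-step execution trace:
1. `try_divide(14, 9)` enters try: `return 14 / 9` → returns 1.5555555555555556. No exception raised.
2. `except ZeroDivisionError` is skipped.
3. `int(1.5555555555555556)` → 1 → res = 1.
Result: 1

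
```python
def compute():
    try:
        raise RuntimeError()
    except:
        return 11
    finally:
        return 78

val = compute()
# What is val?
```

Step-by-step execution trace:
1. `compute()` enters try: `raise RuntimeError()` raises RuntimeError.
2. bare `except` matches → `return 11` sets pending return value 11.
3. Before returning, `finally: return 78` runs and overrides the pending return.
4. compute() returns 78 → val = 78.
Result: 78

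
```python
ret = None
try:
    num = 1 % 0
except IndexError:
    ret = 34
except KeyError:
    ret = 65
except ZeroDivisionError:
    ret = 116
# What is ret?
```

Step-by-step execution trace:
1. `num = 1 % 0` raises ZeroDivisionError.
2. `except IndexError` does not match ZeroDivisionError; skipped.
3. `except KeyError` does not match ZeroDivisionError; skipped.
4. `except ZeroDivisionError` matches → ret = 116.
Result: 116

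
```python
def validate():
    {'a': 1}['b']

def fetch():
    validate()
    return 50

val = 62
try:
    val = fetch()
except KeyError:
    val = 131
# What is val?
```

Step-by-step execution trace:
1. val starts at 62.
2. try: `fetch()` calls `validate()`.
3. `validate()` evaluates `{'a': 1}['b']`, which raises KeyError; it propagates through fetch (uncaught).
4. `return 50` in fetch is not reached; the assignment to val does not complete.
5. `except KeyError` matches → val = 131.
Result: 131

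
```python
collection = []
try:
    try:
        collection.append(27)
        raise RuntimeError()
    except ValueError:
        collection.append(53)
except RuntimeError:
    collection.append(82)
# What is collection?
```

Step-by-step execution trace:
1. Inner try: `collection.append(27)` → collection = [27].
2. `raise RuntimeError()` raises RuntimeError.
3. Inner `except ValueError` does not match RuntimeError; exception propagates to outer try.
4. Outer `except RuntimeError` matches → `collection.append(82)` → collection = [27, 82].
Result: [27, 82]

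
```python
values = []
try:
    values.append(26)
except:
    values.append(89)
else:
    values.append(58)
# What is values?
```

Step-by-step execution trace:
1. try: `values.append(26)` → values = [26]. No exception raised.
2. `except` is skipped.
3. `else` runs (try completed without exception): `values.append(58)` → values = [26, 58].
Result: [26, 58]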